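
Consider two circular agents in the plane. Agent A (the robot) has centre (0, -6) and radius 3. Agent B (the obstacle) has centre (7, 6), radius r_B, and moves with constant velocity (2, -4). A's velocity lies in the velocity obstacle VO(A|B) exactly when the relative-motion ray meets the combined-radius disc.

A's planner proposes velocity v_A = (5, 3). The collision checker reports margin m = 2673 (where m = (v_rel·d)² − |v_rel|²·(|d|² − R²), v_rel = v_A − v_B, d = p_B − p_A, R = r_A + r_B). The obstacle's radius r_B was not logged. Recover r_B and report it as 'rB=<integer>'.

m = 2673
d = (7, 12);  v_rel = (3, 7),  |v_rel|² = 58
v_rel×d = (3)·(12) − (7)·(7) = -13
since m = R²·58 − (-13)²:  R² = (169 + 2673) / 58 = 49
R = √49 = 7  ⇒  r_B = 7 − 3 = 4

rB=4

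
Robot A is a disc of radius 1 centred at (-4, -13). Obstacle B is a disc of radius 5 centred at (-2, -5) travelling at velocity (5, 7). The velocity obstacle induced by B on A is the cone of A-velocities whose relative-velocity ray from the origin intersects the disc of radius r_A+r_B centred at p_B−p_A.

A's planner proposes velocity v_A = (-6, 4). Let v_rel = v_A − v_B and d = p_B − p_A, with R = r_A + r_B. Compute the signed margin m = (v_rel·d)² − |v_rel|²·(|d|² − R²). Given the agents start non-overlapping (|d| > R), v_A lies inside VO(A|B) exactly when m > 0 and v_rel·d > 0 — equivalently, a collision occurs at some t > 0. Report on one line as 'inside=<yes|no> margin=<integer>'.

d = (2, 8),  |d|² = 68;  R = 1+5 = 6,  c = 68−6² = 32
v_rel = (-11, -3),  |v_rel|² = 130;  v_rel·d = (-11)·(2) + (-3)·(8) = -46
130·t² + 92·t + 32 = 0  ⇒  m = (-46)² − 130·32 = -2044
m = -2044 < 0,  v_rel·d = -46 < 0  ⇒  outside

inside=no margin=-2044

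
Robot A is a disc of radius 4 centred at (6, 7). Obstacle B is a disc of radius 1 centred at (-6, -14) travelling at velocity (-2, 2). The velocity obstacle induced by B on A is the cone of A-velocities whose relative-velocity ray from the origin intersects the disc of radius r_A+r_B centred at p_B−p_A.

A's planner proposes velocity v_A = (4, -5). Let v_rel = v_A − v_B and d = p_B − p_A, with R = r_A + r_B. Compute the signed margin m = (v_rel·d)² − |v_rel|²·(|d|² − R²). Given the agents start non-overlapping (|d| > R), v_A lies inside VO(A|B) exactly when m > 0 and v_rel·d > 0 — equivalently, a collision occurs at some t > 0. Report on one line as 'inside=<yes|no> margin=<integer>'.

d = (-12, -21),  |d|² = 585;  R = 4+1 = 5,  c = 585−5² = 560
v_rel = (6, -7),  |v_rel|² = 85;  v_rel·d = (6)·(-12) + (-7)·(-21) = 75
85·t² − 150·t + 560 = 0  ⇒  m = 75² − 85·560 = -41975
m = -41975 < 0,  v_rel·d = 75 > 0  ⇒  outside

inside=no margin=-41975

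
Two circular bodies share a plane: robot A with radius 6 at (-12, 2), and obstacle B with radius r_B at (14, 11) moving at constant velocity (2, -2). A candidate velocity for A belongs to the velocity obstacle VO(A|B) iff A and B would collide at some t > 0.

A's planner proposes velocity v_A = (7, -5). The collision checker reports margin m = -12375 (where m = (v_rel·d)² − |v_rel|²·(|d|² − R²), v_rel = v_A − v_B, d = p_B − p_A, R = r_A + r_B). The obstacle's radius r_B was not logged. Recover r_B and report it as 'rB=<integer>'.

m = -12375
d = (26, 9);  v_rel = (5, -3),  |v_rel|² = 34
v_rel×d = (5)·(9) − (-3)·(26) = 123
since m = R²·34 − 123²:  R² = (15129 + -12375) / 34 = 81
R = √81 = 9  ⇒  r_B = 9 − 6 = 3

rB=3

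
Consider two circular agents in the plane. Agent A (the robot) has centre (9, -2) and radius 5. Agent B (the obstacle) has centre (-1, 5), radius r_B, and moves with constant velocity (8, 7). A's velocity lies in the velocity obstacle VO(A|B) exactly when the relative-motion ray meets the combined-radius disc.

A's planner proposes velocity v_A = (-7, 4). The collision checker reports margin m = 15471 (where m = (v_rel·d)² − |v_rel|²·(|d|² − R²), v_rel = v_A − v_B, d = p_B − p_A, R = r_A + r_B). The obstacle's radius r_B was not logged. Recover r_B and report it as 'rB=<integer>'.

m = 15471
d = (-10, 7);  v_rel = (-15, -3),  |v_rel|² = 234
v_rel×d = (-15)·(7) − (-3)·(-10) = -135
since m = R²·234 − (-135)²:  R² = (18225 + 15471) / 234 = 144
R = √144 = 12  ⇒  r_B = 12 − 5 = 7

rB=7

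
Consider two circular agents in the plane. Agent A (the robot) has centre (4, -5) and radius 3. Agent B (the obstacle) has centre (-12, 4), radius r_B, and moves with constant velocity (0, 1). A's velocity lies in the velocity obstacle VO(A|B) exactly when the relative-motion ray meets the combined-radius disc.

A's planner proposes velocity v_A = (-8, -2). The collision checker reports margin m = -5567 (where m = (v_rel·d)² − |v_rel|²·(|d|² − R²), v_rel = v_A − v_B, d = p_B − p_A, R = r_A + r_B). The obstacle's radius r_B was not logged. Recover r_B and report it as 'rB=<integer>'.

m = -5567
d = (-16, 9);  v_rel = (-8, -3),  |v_rel|² = 73
v_rel×d = (-8)·(9) − (-3)·(-16) = -120
since m = R²·73 − (-120)²:  R² = (14400 + -5567) / 73 = 121
R = √121 = 11  ⇒  r_B = 11 − 3 = 8

rB=8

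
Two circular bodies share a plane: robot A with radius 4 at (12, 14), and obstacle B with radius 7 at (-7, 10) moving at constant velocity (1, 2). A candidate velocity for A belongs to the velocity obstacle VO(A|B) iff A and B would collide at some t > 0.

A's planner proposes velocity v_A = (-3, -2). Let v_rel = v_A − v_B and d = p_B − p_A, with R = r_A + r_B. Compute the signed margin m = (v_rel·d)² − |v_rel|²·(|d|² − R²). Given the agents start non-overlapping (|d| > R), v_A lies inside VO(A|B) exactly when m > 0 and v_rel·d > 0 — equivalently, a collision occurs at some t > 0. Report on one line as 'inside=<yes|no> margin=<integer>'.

d = (-19, -4),  |d|² = 377;  R = 4+7 = 11,  c = 377−11² = 256
v_rel = (-4, -4),  |v_rel|² = 32;  v_rel·d = (-4)·(-19) + (-4)·(-4) = 92
32·t² − 184·t + 256 = 0  ⇒  m = 92² − 32·256 = 272
m = 272 > 0,  v_rel·d = 92 > 0  ⇒  inside

inside=yes margin=272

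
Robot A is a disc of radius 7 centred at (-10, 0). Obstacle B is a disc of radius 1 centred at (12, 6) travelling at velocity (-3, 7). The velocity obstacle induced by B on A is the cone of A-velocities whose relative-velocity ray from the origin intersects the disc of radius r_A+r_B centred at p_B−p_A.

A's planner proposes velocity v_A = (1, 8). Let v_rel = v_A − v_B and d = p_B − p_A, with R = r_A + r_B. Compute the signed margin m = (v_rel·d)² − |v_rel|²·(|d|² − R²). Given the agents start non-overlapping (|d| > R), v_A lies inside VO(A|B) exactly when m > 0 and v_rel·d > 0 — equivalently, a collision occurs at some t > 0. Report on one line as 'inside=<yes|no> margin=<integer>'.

d = (22, 6),  |d|² = 520;  R = 7+1 = 8,  c = 520−8² = 456
v_rel = (4, 1),  |v_rel|² = 17;  v_rel·d = (4)·(22) + (1)·(6) = 94
17·t² − 188·t + 456 = 0  ⇒  m = 94² − 17·456 = 1084
m = 1084 > 0,  v_rel·d = 94 > 0  ⇒  inside

inside=yes margin=1084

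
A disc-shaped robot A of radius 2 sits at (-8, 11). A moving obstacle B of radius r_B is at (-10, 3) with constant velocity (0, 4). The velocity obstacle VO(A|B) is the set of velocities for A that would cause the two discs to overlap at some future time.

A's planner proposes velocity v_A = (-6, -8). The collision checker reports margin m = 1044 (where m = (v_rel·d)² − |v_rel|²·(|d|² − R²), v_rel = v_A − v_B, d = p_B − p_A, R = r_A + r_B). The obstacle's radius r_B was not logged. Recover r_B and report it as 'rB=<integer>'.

m = 1044
d = (-2, -8);  v_rel = (-6, -12),  |v_rel|² = 180
v_rel×d = (-6)·(-8) − (-12)·(-2) = 24
since m = R²·180 − 24²:  R² = (576 + 1044) / 180 = 9
R = √9 = 3  ⇒  r_B = 3 − 2 = 1

rB=1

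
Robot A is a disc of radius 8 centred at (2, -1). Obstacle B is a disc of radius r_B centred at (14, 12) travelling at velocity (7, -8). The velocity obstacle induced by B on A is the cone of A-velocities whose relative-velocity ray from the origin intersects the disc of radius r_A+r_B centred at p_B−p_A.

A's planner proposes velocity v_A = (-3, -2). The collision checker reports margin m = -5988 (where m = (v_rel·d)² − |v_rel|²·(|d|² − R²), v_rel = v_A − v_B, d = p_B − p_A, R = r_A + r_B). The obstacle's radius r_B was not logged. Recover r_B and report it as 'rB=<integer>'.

m = -5988
d = (12, 13);  v_rel = (-10, 6),  |v_rel|² = 136
v_rel×d = (-10)·(13) − (6)·(12) = -202
since m = R²·136 − (-202)²:  R² = (40804 + -5988) / 136 = 256
R = √256 = 16  ⇒  r_B = 16 − 8 = 8

rB=8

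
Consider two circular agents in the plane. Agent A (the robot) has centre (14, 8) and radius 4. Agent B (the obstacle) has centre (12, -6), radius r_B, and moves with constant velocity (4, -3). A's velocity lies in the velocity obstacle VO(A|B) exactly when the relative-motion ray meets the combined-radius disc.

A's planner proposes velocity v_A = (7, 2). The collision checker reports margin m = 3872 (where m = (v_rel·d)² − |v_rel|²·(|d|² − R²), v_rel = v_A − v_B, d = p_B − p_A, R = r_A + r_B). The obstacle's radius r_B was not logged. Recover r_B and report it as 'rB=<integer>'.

m = 3872
d = (-2, -14);  v_rel = (3, 5),  |v_rel|² = 34
v_rel×d = (3)·(-14) − (5)·(-2) = -32
since m = R²·34 − (-32)²:  R² = (1024 + 3872) / 34 = 144
R = √144 = 12  ⇒  r_B = 12 − 4 = 8

rB=8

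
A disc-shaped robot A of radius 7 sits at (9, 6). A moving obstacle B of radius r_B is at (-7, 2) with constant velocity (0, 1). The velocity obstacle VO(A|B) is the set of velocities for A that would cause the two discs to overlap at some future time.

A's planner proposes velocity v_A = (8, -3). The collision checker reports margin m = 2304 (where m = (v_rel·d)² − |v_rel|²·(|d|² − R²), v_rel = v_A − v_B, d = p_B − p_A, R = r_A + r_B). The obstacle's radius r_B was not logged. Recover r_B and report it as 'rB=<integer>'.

m = 2304
d = (-16, -4);  v_rel = (8, -4),  |v_rel|² = 80
v_rel×d = (8)·(-4) − (-4)·(-16) = -96
since m = R²·80 − (-96)²:  R² = (9216 + 2304) / 80 = 144
R = √144 = 12  ⇒  r_B = 12 − 7 = 5

rB=5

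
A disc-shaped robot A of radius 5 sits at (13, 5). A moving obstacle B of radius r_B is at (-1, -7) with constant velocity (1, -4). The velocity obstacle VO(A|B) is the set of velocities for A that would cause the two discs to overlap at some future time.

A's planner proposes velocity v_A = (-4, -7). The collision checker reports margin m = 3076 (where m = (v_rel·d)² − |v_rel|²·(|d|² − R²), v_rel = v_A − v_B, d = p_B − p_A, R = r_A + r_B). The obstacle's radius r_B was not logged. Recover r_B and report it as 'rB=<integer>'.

m = 3076
d = (-14, -12);  v_rel = (-5, -3),  |v_rel|² = 34
v_rel×d = (-5)·(-12) − (-3)·(-14) = 18
since m = R²·34 − 18²:  R² = (324 + 3076) / 34 = 100
R = √100 = 10  ⇒  r_B = 10 − 5 = 5

rB=5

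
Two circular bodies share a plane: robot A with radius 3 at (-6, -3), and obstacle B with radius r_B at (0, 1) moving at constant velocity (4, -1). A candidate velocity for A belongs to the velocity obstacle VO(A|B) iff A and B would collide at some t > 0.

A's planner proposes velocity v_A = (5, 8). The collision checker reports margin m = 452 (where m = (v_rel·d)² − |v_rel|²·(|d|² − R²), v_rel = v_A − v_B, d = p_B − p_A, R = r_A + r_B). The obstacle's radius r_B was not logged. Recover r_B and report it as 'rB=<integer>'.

m = 452
d = (6, 4);  v_rel = (1, 9),  |v_rel|² = 82
v_rel×d = (1)·(4) − (9)·(6) = -50
since m = R²·82 − (-50)²:  R² = (2500 + 452) / 82 = 36
R = √36 = 6  ⇒  r_B = 6 − 3 = 3

rB=3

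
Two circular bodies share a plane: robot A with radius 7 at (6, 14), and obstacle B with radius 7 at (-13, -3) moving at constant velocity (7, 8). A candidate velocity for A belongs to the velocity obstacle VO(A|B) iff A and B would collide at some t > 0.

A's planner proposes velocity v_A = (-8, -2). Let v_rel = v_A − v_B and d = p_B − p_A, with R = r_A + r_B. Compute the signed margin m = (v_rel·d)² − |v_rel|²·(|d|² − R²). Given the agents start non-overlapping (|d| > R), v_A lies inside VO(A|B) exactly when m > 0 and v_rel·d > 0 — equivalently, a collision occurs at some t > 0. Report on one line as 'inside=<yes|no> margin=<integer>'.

d = (-19, -17),  |d|² = 650;  R = 7+7 = 14,  c = 650−14² = 454
v_rel = (-15, -10),  |v_rel|² = 325;  v_rel·d = (-15)·(-19) + (-10)·(-17) = 455
325·t² − 910·t + 454 = 0  ⇒  m = 455² − 325·454 = 59475
m = 59475 > 0,  v_rel·d = 455 > 0  ⇒  inside

inside=yes margin=59475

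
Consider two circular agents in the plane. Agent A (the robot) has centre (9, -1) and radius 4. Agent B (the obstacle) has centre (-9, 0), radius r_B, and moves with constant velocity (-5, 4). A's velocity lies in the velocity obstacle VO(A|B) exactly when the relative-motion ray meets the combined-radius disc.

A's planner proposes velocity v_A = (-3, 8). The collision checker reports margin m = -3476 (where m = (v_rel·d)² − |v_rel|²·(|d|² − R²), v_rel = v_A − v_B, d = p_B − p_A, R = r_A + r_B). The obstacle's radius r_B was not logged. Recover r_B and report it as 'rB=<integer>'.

m = -3476
d = (-18, 1);  v_rel = (2, 4),  |v_rel|² = 20
v_rel×d = (2)·(1) − (4)·(-18) = 74
since m = R²·20 − 74²:  R² = (5476 + -3476) / 20 = 100
R = √100 = 10  ⇒  r_B = 10 − 4 = 6

rB=6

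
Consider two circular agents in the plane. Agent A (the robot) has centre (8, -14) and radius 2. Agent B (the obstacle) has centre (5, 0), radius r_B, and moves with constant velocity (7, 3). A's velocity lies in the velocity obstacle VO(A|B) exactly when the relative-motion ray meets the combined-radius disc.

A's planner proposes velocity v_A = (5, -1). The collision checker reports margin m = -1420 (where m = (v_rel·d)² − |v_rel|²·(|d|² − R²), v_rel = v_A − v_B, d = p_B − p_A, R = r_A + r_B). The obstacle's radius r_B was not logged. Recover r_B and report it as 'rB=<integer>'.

m = -1420
d = (-3, 14);  v_rel = (-2, -4),  |v_rel|² = 20
v_rel×d = (-2)·(14) − (-4)·(-3) = -40
since m = R²·20 − (-40)²:  R² = (1600 + -1420) / 20 = 9
R = √9 = 3  ⇒  r_B = 3 − 2 = 1

rB=1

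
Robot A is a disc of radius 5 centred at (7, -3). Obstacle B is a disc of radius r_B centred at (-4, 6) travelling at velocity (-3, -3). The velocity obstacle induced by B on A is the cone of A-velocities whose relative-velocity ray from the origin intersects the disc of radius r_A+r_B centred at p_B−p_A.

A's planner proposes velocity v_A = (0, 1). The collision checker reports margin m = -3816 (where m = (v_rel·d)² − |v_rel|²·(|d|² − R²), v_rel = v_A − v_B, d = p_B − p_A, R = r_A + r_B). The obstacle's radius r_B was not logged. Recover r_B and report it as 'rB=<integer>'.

m = -3816
d = (-11, 9);  v_rel = (3, 4),  |v_rel|² = 25
v_rel×d = (3)·(9) − (4)·(-11) = 71
since m = R²·25 − 71²:  R² = (5041 + -3816) / 25 = 49
R = √49 = 7  ⇒  r_B = 7 − 5 = 2

rB=2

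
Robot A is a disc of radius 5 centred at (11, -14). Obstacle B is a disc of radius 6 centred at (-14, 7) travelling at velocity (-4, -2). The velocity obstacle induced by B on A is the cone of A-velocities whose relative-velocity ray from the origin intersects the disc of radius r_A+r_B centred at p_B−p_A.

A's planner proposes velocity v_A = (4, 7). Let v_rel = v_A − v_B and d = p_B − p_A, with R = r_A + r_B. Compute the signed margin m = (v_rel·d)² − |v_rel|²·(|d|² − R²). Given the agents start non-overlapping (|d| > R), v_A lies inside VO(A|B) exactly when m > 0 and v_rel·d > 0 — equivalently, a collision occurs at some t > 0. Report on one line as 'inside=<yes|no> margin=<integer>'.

d = (-25, 21),  |d|² = 1066;  R = 5+6 = 11,  c = 1066−11² = 945
v_rel = (8, 9),  |v_rel|² = 145;  v_rel·d = (8)·(-25) + (9)·(21) = -11
145·t² + 22·t + 945 = 0  ⇒  m = (-11)² − 145·945 = -136904
m = -136904 < 0,  v_rel·d = -11 < 0  ⇒  outside

inside=no margin=-136904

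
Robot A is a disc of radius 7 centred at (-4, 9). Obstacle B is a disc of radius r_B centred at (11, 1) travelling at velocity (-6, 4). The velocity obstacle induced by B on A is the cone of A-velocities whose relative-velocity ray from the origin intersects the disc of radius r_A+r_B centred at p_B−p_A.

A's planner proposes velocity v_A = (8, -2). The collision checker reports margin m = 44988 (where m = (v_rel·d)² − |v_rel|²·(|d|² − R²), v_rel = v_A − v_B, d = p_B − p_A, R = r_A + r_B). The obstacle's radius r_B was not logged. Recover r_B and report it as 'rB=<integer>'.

m = 44988
d = (15, -8);  v_rel = (14, -6),  |v_rel|² = 232
v_rel×d = (14)·(-8) − (-6)·(15) = -22
since m = R²·232 − (-22)²:  R² = (484 + 44988) / 232 = 196
R = √196 = 14  ⇒  r_B = 14 − 7 = 7

rB=7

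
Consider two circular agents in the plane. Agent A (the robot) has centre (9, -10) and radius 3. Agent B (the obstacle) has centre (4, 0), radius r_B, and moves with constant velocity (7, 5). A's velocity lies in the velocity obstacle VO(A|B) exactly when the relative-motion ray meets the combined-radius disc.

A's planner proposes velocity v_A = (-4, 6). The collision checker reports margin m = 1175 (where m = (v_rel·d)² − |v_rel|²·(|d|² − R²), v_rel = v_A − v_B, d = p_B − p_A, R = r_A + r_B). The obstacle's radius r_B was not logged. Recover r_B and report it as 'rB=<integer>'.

m = 1175
d = (-5, 10);  v_rel = (-11, 1),  |v_rel|² = 122
v_rel×d = (-11)·(10) − (1)·(-5) = -105
since m = R²·122 − (-105)²:  R² = (11025 + 1175) / 122 = 100
R = √100 = 10  ⇒  r_B = 10 − 3 = 7

rB=7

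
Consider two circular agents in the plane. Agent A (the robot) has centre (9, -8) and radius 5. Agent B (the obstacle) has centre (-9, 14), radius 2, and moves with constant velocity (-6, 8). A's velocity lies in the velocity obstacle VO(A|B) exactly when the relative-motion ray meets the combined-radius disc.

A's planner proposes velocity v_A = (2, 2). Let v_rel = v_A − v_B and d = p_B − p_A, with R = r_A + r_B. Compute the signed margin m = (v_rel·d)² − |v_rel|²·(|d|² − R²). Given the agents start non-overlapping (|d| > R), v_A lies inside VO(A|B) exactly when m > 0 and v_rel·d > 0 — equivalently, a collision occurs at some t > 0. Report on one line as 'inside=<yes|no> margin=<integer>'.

d = (-18, 22),  |d|² = 808;  R = 5+2 = 7,  c = 808−7² = 759
v_rel = (8, -6),  |v_rel|² = 100;  v_rel·d = (8)·(-18) + (-6)·(22) = -276
100·t² + 552·t + 759 = 0  ⇒  m = (-276)² − 100·759 = 276
m = 276 > 0,  v_rel·d = -276 < 0  ⇒  outside

inside=no margin=276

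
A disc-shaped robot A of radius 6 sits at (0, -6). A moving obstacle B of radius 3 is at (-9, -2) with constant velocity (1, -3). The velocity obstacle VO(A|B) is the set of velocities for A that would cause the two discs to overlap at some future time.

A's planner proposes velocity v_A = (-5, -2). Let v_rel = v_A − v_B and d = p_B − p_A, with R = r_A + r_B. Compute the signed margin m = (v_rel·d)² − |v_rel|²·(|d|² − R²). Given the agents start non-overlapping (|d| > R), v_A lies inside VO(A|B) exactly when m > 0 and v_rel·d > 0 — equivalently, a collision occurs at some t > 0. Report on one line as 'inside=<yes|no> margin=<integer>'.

d = (-9, 4),  |d|² = 97;  R = 6+3 = 9,  c = 97−9² = 16
v_rel = (-6, 1),  |v_rel|² = 37;  v_rel·d = (-6)·(-9) + (1)·(4) = 58
37·t² − 116·t + 16 = 0  ⇒  m = 58² − 37·16 = 2772
m = 2772 > 0,  v_rel·d = 58 > 0  ⇒  inside

inside=yes margin=2772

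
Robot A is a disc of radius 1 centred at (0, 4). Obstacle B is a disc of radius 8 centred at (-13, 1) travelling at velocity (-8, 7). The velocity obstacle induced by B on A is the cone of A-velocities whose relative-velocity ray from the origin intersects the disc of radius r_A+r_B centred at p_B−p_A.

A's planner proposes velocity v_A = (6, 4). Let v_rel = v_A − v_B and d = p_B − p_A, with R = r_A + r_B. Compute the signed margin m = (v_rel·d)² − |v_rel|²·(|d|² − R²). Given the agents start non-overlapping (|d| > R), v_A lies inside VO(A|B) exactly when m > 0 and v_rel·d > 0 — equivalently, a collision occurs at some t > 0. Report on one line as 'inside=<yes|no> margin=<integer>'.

d = (-13, -3),  |d|² = 178;  R = 1+8 = 9,  c = 178−9² = 97
v_rel = (14, -3),  |v_rel|² = 205;  v_rel·d = (14)·(-13) + (-3)·(-3) = -173
205·t² + 346·t + 97 = 0  ⇒  m = (-173)² − 205·97 = 10044
m = 10044 > 0,  v_rel·d = -173 < 0  ⇒  outside

inside=no margin=10044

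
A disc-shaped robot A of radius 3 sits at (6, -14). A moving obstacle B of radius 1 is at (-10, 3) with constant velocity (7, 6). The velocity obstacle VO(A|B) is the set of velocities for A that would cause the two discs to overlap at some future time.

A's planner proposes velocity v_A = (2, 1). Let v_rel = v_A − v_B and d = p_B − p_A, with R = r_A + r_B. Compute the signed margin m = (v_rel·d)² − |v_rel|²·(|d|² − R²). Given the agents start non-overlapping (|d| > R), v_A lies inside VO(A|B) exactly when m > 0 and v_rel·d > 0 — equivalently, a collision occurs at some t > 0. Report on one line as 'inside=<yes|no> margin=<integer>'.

d = (-16, 17),  |d|² = 545;  R = 3+1 = 4,  c = 545−4² = 529
v_rel = (-5, -5),  |v_rel|² = 50;  v_rel·d = (-5)·(-16) + (-5)·(17) = -5
50·t² + 10·t + 529 = 0  ⇒  m = (-5)² − 50·529 = -26425
m = -26425 < 0,  v_rel·d = -5 < 0  ⇒  outside

inside=no margin=-26425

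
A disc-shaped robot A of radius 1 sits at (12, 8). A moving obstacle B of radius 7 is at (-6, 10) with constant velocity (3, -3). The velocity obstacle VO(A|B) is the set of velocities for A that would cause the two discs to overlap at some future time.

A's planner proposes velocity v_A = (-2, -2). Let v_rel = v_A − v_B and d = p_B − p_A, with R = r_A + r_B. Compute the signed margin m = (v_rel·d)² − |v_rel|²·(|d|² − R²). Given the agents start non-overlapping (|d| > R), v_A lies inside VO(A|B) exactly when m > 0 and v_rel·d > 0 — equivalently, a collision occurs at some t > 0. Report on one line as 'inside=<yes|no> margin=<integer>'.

d = (-18, 2),  |d|² = 328;  R = 1+7 = 8,  c = 328−8² = 264
v_rel = (-5, 1),  |v_rel|² = 26;  v_rel·d = (-5)·(-18) + (1)·(2) = 92
26·t² − 184·t + 264 = 0  ⇒  m = 92² − 26·264 = 1600
m = 1600 > 0,  v_rel·d = 92 > 0  ⇒  inside

inside=yes margin=1600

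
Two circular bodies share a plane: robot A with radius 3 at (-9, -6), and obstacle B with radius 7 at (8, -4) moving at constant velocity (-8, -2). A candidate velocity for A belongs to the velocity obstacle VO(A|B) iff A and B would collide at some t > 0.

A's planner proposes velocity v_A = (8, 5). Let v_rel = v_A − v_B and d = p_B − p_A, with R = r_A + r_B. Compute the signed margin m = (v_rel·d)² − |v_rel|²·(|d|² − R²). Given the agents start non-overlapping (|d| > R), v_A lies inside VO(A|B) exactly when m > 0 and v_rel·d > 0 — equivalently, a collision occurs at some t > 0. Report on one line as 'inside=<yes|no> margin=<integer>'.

d = (17, 2),  |d|² = 293;  R = 3+7 = 10,  c = 293−10² = 193
v_rel = (16, 7),  |v_rel|² = 305;  v_rel·d = (16)·(17) + (7)·(2) = 286
305·t² − 572·t + 193 = 0  ⇒  m = 286² − 305·193 = 22931
m = 22931 > 0,  v_rel·d = 286 > 0  ⇒  inside

inside=yes margin=22931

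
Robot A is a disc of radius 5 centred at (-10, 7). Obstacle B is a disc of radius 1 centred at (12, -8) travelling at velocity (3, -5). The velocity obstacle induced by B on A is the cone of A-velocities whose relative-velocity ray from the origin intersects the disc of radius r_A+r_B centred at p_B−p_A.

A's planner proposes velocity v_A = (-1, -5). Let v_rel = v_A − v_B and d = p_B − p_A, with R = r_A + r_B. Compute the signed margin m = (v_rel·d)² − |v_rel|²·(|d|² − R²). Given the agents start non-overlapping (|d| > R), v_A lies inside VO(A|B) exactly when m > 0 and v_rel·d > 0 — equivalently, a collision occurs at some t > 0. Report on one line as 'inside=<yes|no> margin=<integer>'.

d = (22, -15),  |d|² = 709;  R = 5+1 = 6,  c = 709−6² = 673
v_rel = (-4, 0),  |v_rel|² = 16;  v_rel·d = (-4)·(22) + (0)·(-15) = -88
16·t² + 176·t + 673 = 0  ⇒  m = (-88)² − 16·673 = -3024
m = -3024 < 0,  v_rel·d = -88 < 0  ⇒  outside

inside=no margin=-3024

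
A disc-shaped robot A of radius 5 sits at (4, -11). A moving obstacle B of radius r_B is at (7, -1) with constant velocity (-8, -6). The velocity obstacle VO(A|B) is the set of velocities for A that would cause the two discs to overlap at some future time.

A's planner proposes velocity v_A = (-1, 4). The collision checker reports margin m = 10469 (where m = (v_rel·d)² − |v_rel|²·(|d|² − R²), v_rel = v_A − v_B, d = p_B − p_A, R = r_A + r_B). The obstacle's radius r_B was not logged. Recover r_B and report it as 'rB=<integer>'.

m = 10469
d = (3, 10);  v_rel = (7, 10),  |v_rel|² = 149
v_rel×d = (7)·(10) − (10)·(3) = 40
since m = R²·149 − 40²:  R² = (1600 + 10469) / 149 = 81
R = √81 = 9  ⇒  r_B = 9 − 5 = 4

rB=4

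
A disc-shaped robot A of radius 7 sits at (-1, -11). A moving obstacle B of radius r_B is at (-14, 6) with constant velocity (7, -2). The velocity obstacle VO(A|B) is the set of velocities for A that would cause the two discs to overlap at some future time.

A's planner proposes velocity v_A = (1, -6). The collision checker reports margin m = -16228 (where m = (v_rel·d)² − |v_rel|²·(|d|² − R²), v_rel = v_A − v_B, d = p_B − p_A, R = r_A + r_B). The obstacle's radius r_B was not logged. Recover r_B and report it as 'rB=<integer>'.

m = -16228
d = (-13, 17);  v_rel = (-6, -4),  |v_rel|² = 52
v_rel×d = (-6)·(17) − (-4)·(-13) = -154
since m = R²·52 − (-154)²:  R² = (23716 + -16228) / 52 = 144
R = √144 = 12  ⇒  r_B = 12 − 7 = 5

rB=5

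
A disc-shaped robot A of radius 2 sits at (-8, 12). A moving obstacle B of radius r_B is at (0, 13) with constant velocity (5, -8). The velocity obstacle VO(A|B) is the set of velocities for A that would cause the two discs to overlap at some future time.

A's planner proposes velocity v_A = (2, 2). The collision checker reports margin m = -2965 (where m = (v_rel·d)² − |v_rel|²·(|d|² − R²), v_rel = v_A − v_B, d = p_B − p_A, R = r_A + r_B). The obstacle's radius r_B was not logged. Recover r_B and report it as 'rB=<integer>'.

m = -2965
d = (8, 1);  v_rel = (-3, 10),  |v_rel|² = 109
v_rel×d = (-3)·(1) − (10)·(8) = -83
since m = R²·109 − (-83)²:  R² = (6889 + -2965) / 109 = 36
R = √36 = 6  ⇒  r_B = 6 − 2 = 4

rB=4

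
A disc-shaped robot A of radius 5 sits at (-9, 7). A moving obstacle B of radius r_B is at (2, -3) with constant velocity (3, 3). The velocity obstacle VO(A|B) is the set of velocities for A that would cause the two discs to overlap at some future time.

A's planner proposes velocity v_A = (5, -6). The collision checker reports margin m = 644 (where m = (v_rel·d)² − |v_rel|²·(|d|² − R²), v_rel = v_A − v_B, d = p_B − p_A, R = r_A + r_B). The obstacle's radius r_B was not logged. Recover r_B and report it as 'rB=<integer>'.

m = 644
d = (11, -10);  v_rel = (2, -9),  |v_rel|² = 85
v_rel×d = (2)·(-10) − (-9)·(11) = 79
since m = R²·85 − 79²:  R² = (6241 + 644) / 85 = 81
R = √81 = 9  ⇒  r_B = 9 − 5 = 4

rB=4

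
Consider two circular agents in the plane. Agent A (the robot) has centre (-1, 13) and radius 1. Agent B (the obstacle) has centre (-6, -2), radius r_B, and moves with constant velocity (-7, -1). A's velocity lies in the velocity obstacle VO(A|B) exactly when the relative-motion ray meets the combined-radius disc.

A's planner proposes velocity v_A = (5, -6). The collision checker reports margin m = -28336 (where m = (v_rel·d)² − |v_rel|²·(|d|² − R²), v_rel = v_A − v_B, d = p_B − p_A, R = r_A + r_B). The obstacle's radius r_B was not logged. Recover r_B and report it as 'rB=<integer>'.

m = -28336
d = (-5, -15);  v_rel = (12, -5),  |v_rel|² = 169
v_rel×d = (12)·(-15) − (-5)·(-5) = -205
since m = R²·169 − (-205)²:  R² = (42025 + -28336) / 169 = 81
R = √81 = 9  ⇒  r_B = 9 − 1 = 8

rB=8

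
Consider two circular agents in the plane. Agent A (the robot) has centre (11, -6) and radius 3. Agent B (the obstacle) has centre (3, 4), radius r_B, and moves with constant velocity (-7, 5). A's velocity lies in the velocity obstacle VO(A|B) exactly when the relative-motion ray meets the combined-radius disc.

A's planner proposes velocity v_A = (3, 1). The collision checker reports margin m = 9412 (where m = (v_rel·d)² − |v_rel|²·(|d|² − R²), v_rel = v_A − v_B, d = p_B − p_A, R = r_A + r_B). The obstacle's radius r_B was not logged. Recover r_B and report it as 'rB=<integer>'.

m = 9412
d = (-8, 10);  v_rel = (10, -4),  |v_rel|² = 116
v_rel×d = (10)·(10) − (-4)·(-8) = 68
since m = R²·116 − 68²:  R² = (4624 + 9412) / 116 = 121
R = √121 = 11  ⇒  r_B = 11 − 3 = 8

rB=8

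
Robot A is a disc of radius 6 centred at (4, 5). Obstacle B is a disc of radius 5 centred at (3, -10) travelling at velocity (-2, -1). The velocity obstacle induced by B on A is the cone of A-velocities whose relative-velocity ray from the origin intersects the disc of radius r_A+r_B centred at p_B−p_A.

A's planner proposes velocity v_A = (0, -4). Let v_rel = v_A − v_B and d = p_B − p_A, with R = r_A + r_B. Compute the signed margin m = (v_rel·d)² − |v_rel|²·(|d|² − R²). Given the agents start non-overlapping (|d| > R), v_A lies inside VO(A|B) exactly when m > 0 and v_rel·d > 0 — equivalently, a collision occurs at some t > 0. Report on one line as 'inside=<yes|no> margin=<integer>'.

d = (-1, -15),  |d|² = 226;  R = 6+5 = 11,  c = 226−11² = 105
v_rel = (2, -3),  |v_rel|² = 13;  v_rel·d = (2)·(-1) + (-3)·(-15) = 43
13·t² − 86·t + 105 = 0  ⇒  m = 43² − 13·105 = 484
m = 484 > 0,  v_rel·d = 43 > 0  ⇒  inside

inside=yes margin=484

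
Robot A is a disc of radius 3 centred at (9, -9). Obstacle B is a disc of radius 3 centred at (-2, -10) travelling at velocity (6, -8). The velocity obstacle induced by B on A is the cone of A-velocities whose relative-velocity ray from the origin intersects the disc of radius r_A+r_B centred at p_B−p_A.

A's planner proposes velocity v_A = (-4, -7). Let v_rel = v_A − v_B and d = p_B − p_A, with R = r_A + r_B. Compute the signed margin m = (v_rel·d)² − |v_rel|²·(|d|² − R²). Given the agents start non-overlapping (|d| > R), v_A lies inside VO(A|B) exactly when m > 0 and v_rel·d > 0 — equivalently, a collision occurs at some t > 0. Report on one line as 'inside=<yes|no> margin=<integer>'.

d = (-11, -1),  |d|² = 122;  R = 3+3 = 6,  c = 122−6² = 86
v_rel = (-10, 1),  |v_rel|² = 101;  v_rel·d = (-10)·(-11) + (1)·(-1) = 109
101·t² − 218·t + 86 = 0  ⇒  m = 109² − 101·86 = 3195
m = 3195 > 0,  v_rel·d = 109 > 0  ⇒  inside

inside=yes margin=3195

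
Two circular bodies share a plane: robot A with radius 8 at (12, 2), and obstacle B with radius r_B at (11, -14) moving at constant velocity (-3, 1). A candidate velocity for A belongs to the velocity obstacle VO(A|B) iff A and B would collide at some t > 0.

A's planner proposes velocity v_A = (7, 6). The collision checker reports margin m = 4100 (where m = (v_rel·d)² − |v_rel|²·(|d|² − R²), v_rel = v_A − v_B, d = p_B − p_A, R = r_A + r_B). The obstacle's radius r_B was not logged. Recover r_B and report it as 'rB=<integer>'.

m = 4100
d = (-1, -16);  v_rel = (10, 5),  |v_rel|² = 125
v_rel×d = (10)·(-16) − (5)·(-1) = -155
since m = R²·125 − (-155)²:  R² = (24025 + 4100) / 125 = 225
R = √225 = 15  ⇒  r_B = 15 − 8 = 7

rB=7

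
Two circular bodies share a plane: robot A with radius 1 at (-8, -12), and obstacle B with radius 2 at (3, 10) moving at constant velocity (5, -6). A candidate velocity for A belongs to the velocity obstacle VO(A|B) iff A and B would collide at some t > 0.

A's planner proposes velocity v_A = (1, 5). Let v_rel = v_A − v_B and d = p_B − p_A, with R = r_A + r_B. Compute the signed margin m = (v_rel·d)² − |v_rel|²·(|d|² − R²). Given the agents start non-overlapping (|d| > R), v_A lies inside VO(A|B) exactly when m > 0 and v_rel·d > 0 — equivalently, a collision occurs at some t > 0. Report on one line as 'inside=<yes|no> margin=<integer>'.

d = (11, 22),  |d|² = 605;  R = 1+2 = 3,  c = 605−3² = 596
v_rel = (-4, 11),  |v_rel|² = 137;  v_rel·d = (-4)·(11) + (11)·(22) = 198
137·t² − 396·t + 596 = 0  ⇒  m = 198² − 137·596 = -42448
m = -42448 < 0,  v_rel·d = 198 > 0  ⇒  outside

inside=no margin=-42448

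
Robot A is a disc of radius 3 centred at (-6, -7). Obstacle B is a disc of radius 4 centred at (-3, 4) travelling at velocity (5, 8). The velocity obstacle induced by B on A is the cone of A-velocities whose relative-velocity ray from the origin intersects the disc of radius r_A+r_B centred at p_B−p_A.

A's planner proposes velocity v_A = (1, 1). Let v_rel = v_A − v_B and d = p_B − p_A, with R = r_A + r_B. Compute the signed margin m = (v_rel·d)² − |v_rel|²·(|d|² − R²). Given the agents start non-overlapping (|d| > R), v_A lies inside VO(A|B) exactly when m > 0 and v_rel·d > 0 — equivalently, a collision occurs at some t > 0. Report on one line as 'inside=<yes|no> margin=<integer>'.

d = (3, 11),  |d|² = 130;  R = 3+4 = 7,  c = 130−7² = 81
v_rel = (-4, -7),  |v_rel|² = 65;  v_rel·d = (-4)·(3) + (-7)·(11) = -89
65·t² + 178·t + 81 = 0  ⇒  m = (-89)² − 65·81 = 2656
m = 2656 > 0,  v_rel·d = -89 < 0  ⇒  outside

inside=no margin=2656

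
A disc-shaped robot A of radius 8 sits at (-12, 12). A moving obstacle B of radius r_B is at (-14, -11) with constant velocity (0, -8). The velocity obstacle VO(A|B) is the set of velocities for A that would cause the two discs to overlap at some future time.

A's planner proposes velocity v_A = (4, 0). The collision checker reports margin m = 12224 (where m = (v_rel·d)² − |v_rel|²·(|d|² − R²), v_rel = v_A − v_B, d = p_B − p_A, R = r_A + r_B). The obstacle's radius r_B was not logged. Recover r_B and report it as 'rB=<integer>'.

m = 12224
d = (-2, -23);  v_rel = (4, 8),  |v_rel|² = 80
v_rel×d = (4)·(-23) − (8)·(-2) = -76
since m = R²·80 − (-76)²:  R² = (5776 + 12224) / 80 = 225
R = √225 = 15  ⇒  r_B = 15 − 8 = 7

rB=7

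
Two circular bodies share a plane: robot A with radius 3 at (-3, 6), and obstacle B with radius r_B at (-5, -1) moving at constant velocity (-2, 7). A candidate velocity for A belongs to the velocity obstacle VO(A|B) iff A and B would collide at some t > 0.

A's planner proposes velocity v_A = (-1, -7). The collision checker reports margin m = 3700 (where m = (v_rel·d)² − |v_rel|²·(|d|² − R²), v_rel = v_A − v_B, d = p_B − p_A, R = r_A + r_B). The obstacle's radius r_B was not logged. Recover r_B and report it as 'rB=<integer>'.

m = 3700
d = (-2, -7);  v_rel = (1, -14),  |v_rel|² = 197
v_rel×d = (1)·(-7) − (-14)·(-2) = -35
since m = R²·197 − (-35)²:  R² = (1225 + 3700) / 197 = 25
R = √25 = 5  ⇒  r_B = 5 − 3 = 2

rB=2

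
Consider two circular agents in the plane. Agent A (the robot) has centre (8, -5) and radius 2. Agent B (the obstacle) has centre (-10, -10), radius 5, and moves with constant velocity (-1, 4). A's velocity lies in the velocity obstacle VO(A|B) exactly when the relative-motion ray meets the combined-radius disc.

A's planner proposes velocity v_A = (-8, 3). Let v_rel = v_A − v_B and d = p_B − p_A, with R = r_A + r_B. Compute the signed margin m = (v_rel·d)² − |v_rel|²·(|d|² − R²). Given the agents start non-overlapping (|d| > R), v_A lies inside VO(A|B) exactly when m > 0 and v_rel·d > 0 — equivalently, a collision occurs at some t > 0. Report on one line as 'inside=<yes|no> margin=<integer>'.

d = (-18, -5),  |d|² = 349;  R = 2+5 = 7,  c = 349−7² = 300
v_rel = (-7, -1),  |v_rel|² = 50;  v_rel·d = (-7)·(-18) + (-1)·(-5) = 131
50·t² − 262·t + 300 = 0  ⇒  m = 131² − 50·300 = 2161
m = 2161 > 0,  v_rel·d = 131 > 0  ⇒  inside

inside=yes margin=2161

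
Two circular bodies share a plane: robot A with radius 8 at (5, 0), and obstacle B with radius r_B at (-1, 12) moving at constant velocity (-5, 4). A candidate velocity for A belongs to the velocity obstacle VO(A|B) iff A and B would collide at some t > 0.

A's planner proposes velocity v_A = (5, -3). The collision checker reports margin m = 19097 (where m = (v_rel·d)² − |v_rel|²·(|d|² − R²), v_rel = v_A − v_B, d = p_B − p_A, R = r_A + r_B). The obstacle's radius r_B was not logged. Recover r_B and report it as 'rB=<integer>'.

m = 19097
d = (-6, 12);  v_rel = (10, -7),  |v_rel|² = 149
v_rel×d = (10)·(12) − (-7)·(-6) = 78
since m = R²·149 − 78²:  R² = (6084 + 19097) / 149 = 169
R = √169 = 13  ⇒  r_B = 13 − 8 = 5

rB=5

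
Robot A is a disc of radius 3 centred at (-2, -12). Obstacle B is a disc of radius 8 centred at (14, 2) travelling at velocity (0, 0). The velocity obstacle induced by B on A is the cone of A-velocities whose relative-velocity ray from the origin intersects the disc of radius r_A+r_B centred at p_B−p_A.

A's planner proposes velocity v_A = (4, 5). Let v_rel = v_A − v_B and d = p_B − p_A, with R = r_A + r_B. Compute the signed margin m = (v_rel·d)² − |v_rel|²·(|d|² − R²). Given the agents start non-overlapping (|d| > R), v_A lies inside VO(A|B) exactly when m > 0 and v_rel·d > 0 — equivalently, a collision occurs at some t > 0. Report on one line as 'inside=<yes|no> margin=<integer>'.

d = (16, 14),  |d|² = 452;  R = 3+8 = 11,  c = 452−11² = 331
v_rel = (4, 5),  |v_rel|² = 41;  v_rel·d = (4)·(16) + (5)·(14) = 134
41·t² − 268·t + 331 = 0  ⇒  m = 134² − 41·331 = 4385
m = 4385 > 0,  v_rel·d = 134 > 0  ⇒  inside

inside=yes margin=4385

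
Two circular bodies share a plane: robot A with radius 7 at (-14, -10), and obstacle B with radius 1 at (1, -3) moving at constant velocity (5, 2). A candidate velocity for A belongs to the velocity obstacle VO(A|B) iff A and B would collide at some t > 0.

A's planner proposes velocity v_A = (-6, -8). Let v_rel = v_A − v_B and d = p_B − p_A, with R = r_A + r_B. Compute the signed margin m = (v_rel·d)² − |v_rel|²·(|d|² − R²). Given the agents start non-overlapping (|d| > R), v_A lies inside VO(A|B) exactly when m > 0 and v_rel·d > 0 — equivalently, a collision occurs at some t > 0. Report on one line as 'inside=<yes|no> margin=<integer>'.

d = (15, 7),  |d|² = 274;  R = 7+1 = 8,  c = 274−8² = 210
v_rel = (-11, -10),  |v_rel|² = 221;  v_rel·d = (-11)·(15) + (-10)·(7) = -235
221·t² + 470·t + 210 = 0  ⇒  m = (-235)² − 221·210 = 8815
m = 8815 > 0,  v_rel·d = -235 < 0  ⇒  outside

inside=no margin=8815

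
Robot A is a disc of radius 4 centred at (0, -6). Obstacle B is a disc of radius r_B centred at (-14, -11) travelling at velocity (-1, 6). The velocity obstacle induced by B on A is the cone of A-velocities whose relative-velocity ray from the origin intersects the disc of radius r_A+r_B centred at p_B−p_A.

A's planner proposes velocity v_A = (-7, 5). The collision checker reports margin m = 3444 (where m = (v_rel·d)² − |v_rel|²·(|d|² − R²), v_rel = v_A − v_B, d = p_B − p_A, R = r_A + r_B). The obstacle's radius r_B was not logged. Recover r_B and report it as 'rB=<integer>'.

m = 3444
d = (-14, -5);  v_rel = (-6, -1),  |v_rel|² = 37
v_rel×d = (-6)·(-5) − (-1)·(-14) = 16
since m = R²·37 − 16²:  R² = (256 + 3444) / 37 = 100
R = √100 = 10  ⇒  r_B = 10 − 4 = 6

rB=6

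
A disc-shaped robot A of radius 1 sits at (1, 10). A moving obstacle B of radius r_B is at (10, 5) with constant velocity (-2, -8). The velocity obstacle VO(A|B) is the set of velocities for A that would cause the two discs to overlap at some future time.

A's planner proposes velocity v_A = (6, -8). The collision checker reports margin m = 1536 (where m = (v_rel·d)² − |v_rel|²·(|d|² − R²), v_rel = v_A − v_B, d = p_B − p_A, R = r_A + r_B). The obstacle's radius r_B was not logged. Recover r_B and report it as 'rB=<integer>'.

m = 1536
d = (9, -5);  v_rel = (8, 0),  |v_rel|² = 64
v_rel×d = (8)·(-5) − (0)·(9) = -40
since m = R²·64 − (-40)²:  R² = (1600 + 1536) / 64 = 49
R = √49 = 7  ⇒  r_B = 7 − 1 = 6

rB=6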